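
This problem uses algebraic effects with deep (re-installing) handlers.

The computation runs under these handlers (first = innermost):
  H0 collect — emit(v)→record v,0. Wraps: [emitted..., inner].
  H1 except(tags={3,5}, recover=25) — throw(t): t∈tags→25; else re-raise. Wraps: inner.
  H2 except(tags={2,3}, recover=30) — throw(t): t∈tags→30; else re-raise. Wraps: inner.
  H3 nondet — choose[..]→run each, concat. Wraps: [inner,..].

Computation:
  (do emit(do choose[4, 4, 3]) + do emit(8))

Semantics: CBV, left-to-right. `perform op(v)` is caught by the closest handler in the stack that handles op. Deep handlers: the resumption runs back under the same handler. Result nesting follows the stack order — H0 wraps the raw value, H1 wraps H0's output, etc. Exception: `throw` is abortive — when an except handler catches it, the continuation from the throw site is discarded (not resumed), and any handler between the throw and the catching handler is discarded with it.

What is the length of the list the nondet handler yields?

Working:
choose[4, 4, 3] @ H3
  branch[0] choose=4:
    emit(4) @ H0 ⇒ out+=4
    emit(8) @ H0 ⇒ out+=8
    H0 returns [4, 8, 0]
    H1 returns [4, 8, 0]
    H2 returns [4, 8, 0]
    H3 returns [[4, 8, 0]]
  branch[1] choose=4:
    emit(4) @ H0 ⇒ out+=4
    emit(8) @ H0 ⇒ out+=8
    H0 returns [4, 8, 0]
    H1 returns [4, 8, 0]
    H2 returns [4, 8, 0]
    H3 returns [[4, 8, 0]]
  branch[2] choose=3:
    emit(3) @ H0 ⇒ out+=3
    emit(8) @ H0 ⇒ out+=8
    H0 returns [3, 8, 0]
    H1 returns [3, 8, 0]
    H2 returns [3, 8, 0]
    H3 returns [[3, 8, 0]]
= [[4, 8, 0], [4, 8, 0], [3, 8, 0]]

Answer: 3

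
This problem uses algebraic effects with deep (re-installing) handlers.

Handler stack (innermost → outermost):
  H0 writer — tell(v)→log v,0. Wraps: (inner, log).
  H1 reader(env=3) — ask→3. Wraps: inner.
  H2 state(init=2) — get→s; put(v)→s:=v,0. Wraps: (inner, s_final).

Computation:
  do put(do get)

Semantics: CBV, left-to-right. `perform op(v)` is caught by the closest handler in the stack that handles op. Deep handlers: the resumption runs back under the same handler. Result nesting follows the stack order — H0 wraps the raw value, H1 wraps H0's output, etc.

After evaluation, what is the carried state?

Working:
get @ H2 ⇒ 2
put(2) @ H2 ⇒ s:=2
H0 returns (0, ())
H1 returns (0, ())
H2 returns ((0, ()), 2)
= ((0, ()), 2)

Answer: 2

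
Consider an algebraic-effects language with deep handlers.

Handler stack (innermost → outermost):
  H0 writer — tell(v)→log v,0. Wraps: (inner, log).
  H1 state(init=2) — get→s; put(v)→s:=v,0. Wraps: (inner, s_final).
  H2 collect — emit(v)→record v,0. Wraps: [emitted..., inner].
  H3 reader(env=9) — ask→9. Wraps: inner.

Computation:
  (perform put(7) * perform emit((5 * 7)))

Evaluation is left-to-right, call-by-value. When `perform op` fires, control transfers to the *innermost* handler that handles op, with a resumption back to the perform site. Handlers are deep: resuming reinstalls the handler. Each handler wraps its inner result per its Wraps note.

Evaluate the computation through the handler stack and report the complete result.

Working:
put(7) @ H1 ⇒ s:=7
emit(35) @ H2 ⇒ out+=35
H0 returns (0, ())
H1 returns ((0, ()), 7)
H2 returns [35, ((0, ()), 7)]
H3 returns [35, ((0, ()), 7)]
= [35, ((0, ()), 7)]

Answer: [35, ((0, ()), 7)]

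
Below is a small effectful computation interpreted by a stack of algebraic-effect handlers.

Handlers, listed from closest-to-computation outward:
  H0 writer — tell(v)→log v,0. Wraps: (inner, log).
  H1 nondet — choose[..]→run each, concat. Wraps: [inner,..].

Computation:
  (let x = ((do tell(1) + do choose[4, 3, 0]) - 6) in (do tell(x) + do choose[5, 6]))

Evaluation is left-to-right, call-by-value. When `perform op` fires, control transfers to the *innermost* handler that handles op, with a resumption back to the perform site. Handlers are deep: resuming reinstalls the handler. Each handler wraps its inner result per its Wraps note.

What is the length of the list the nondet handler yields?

Evaluation trace:
tell(1) @ H0 ⇒ log+=1
choose[4, 3, 0] @ H1
  branch[0] choose=4:
    tell(-2) @ H0 ⇒ log+=-2
    choose[5, 6] @ H1
      branch[0] choose=5:
        H0 returns (5, (1, -2))
        H1 returns [(5, (1, -2))]
      branch[1] choose=6:
        H0 returns (6, (1, -2))
        H1 returns [(6, (1, -2))]
  branch[1] choose=3:
    tell(-3) @ H0 ⇒ log+=-3
    choose[5, 6] @ H1
      branch[0] choose=5:
        H0 returns (5, (1, -3))
        H1 returns [(5, (1, -3))]
      branch[1] choose=6:
        H0 returns (6, (1, -3))
        H1 returns [(6, (1, -3))]
  branch[2] choose=0:
    tell(-6) @ H0 ⇒ log+=-6
    choose[5, 6] @ H1
      branch[0] choose=5:
        H0 returns (5, (1, -6))
        H1 returns [(5, (1, -6))]
      branch[1] choose=6:
        H0 returns (6, (1, -6))
        H1 returns [(6, (1, -6))]
= [(5, (1, -2)), (6, (1, -2)), (5, (1, -3)), (6, (1, -3)), (5, (1, -6)), (6, (1, -6))]

Answer: 6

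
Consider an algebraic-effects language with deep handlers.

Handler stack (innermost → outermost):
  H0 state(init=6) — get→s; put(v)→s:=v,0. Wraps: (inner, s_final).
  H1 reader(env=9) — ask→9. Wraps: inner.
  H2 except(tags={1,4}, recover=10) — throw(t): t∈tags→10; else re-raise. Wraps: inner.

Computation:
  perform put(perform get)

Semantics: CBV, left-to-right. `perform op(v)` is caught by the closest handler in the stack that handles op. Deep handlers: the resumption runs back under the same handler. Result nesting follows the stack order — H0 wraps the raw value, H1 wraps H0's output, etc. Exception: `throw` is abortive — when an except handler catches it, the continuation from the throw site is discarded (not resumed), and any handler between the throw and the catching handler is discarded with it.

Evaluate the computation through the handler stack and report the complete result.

Evaluation trace:
get @ H0 ⇒ 6
put(6) @ H0 ⇒ s:=6
H0 returns (0, 6)
H1 returns (0, 6)
H2 returns (0, 6)
= (0, 6)

Answer: (0, 6)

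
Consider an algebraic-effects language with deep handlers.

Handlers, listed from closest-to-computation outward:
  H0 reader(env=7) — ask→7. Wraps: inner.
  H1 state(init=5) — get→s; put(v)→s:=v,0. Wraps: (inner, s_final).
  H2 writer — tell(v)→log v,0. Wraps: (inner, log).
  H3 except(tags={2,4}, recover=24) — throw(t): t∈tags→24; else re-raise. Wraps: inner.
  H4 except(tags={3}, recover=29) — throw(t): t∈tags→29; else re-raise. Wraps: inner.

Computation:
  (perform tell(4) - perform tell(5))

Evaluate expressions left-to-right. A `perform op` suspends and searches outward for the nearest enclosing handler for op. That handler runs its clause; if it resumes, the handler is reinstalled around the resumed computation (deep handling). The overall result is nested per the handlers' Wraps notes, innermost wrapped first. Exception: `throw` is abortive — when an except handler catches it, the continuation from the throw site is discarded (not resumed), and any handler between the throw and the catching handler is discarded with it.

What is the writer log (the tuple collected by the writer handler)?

Answer: (4, 5)

Evaluation trace:
tell(4) @ H2 ⇒ log+=4
tell(5) @ H2 ⇒ log+=5
H0 returns 0
H1 returns (0, 5)
H2 returns ((0, 5), (4, 5))
H3 returns ((0, 5), (4, 5))
H4 returns ((0, 5), (4, 5))
= ((0, 5), (4, 5))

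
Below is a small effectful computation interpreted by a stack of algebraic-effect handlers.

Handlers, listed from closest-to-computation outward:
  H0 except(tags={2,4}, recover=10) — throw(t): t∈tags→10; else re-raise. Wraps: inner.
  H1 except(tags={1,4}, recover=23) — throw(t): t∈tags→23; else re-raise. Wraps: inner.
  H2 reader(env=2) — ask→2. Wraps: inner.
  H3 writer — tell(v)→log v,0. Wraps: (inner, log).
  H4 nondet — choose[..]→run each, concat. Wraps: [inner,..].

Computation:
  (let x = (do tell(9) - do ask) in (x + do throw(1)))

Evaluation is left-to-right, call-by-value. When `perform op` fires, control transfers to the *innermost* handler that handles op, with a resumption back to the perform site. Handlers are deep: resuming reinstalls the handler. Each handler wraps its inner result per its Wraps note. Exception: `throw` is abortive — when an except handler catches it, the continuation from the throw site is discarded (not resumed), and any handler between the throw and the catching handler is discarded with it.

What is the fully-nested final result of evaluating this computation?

Step-by-step:
tell(9) @ H3 ⇒ log+=9
ask @ H2 ⇒ 2
throw(1) @ H0 re-raised
throw(1) @ H1 caught ⇒ 23
H2 returns 23
H3 returns (23, (9))
H4 returns [(23, (9))]
= [(23, (9))]

Answer: [(23, (9))]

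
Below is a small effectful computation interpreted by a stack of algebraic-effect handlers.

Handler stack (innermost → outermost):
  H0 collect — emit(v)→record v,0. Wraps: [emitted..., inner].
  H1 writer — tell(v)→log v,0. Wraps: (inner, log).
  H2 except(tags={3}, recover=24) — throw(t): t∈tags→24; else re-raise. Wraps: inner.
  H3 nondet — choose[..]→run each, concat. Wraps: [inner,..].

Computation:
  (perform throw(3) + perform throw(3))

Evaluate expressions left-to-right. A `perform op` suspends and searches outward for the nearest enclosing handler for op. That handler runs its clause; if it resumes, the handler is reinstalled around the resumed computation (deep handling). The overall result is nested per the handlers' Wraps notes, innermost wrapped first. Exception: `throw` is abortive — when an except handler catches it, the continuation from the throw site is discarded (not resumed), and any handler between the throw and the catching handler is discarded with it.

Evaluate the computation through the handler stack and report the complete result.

Answer: [24]

Working:
throw(3) @ H2 caught ⇒ 24
H3 returns [24]
= [24]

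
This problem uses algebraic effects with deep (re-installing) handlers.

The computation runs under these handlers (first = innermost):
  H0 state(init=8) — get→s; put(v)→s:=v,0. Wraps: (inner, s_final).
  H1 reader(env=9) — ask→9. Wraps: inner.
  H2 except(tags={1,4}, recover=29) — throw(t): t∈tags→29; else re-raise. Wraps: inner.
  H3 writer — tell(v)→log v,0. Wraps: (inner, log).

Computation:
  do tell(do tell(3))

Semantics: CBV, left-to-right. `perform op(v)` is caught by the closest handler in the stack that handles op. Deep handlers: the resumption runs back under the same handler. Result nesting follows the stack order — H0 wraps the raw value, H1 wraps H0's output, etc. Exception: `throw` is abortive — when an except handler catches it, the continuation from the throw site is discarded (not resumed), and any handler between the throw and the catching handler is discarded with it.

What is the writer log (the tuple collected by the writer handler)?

Step-by-step:
tell(3) @ H3 ⇒ log+=3
tell(0) @ H3 ⇒ log+=0
H0 returns (0, 8)
H1 returns (0, 8)
H2 returns (0, 8)
H3 returns ((0, 8), (3, 0))
= ((0, 8), (3, 0))

Answer: (3, 0)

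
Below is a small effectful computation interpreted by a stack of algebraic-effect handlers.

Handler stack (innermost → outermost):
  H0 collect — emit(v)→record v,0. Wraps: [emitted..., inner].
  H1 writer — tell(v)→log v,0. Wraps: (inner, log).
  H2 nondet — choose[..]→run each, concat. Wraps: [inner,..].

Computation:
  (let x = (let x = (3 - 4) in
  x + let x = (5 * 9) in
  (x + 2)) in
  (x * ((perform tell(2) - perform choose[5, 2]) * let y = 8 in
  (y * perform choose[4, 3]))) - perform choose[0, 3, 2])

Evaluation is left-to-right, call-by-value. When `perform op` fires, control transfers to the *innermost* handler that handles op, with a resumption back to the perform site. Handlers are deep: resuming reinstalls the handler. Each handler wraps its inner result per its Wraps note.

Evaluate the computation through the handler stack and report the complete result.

Answer: [([-7360], (2)), ([-7363], (2)), ([-7362], (2)), ([-5520], (2)), ([-5523], (2)), ([-5522], (2)), ([-2944], (2)), ([-2947], (2)), ([-2946], (2)), ([-2208], (2)), ([-2211], (2)), ([-2210], (2))]

Working:
tell(2) @ H1 ⇒ log+=2
choose[5, 2] @ H2
  branch[0] choose=5:
    choose[4, 3] @ H2
      branch[0] choose=4:
        choose[0, 3, 2] @ H2
          branch[0] choose=0:
            H0 returns [-7360]
            H1 returns ([-7360], (2))
            H2 returns [([-7360], (2))]
          branch[1] choose=3:
            H0 returns [-7363]
            H1 returns ([-7363], (2))
            H2 returns [([-7363], (2))]
          branch[2] choose=2:
            H0 returns [-7362]
            H1 returns ([-7362], (2))
            H2 returns [([-7362], (2))]
      branch[1] choose=3:
        choose[0, 3, 2] @ H2
          branch[0] choose=0:
            H0 returns [-5520]
            H1 returns ([-5520], (2))
            H2 returns [([-5520], (2))]
          branch[1] choose=3:
            H0 returns [-5523]
            H1 returns ([-5523], (2))
            H2 returns [([-5523], (2))]
          branch[2] choose=2:
            H0 returns [-5522]
            H1 returns ([-5522], (2))
            H2 returns [([-5522], (2))]
  branch[1] choose=2:
    choose[4, 3] @ H2
      branch[0] choose=4:
        choose[0, 3, 2] @ H2
          branch[0] choose=0:
            H0 returns [-2944]
            H1 returns ([-2944], (2))
            H2 returns [([-2944], (2))]
          branch[1] choose=3:
            H0 returns [-2947]
            H1 returns ([-2947], (2))
            H2 returns [([-2947], (2))]
          branch[2] choose=2:
            H0 returns [-2946]
            H1 returns ([-2946], (2))
            H2 returns [([-2946], (2))]
      branch[1] choose=3:
        choose[0, 3, 2] @ H2
          branch[0] choose=0:
            H0 returns [-2208]
            H1 returns ([-2208], (2))
            H2 returns [([-2208], (2))]
          branch[1] choose=3:
            H0 returns [-2211]
            H1 returns ([-2211], (2))
            H2 returns [([-2211], (2))]
          branch[2] choose=2:
            H0 returns [-2210]
            H1 returns ([-2210], (2))
            H2 returns [([-2210], (2))]
= [([-7360], (2)), ([-7363], (2)), ([-7362], (2)), ([-5520], (2)), ([-5523], (2)), ([-5522], (2)), ([-2944], (2)), ([-2947], (2)), ([-2946], (2)), ([-2208], (2)), ([-2211], (2)), ([-2210], (2))]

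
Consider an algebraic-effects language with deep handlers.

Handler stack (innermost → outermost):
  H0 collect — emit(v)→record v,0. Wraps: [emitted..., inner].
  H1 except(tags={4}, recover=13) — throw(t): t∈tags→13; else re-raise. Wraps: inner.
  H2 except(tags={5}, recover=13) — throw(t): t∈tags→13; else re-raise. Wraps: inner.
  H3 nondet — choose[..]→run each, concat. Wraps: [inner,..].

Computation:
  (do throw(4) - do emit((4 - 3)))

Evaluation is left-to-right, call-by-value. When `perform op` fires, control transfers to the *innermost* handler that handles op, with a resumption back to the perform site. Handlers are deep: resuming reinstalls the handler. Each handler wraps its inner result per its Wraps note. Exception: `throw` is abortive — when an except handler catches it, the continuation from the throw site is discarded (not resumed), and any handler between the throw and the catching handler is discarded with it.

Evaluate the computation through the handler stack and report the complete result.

Answer: [13]

Step-by-step:
throw(4) @ H1 caught ⇒ 13
H2 returns 13
H3 returns [13]
= [13]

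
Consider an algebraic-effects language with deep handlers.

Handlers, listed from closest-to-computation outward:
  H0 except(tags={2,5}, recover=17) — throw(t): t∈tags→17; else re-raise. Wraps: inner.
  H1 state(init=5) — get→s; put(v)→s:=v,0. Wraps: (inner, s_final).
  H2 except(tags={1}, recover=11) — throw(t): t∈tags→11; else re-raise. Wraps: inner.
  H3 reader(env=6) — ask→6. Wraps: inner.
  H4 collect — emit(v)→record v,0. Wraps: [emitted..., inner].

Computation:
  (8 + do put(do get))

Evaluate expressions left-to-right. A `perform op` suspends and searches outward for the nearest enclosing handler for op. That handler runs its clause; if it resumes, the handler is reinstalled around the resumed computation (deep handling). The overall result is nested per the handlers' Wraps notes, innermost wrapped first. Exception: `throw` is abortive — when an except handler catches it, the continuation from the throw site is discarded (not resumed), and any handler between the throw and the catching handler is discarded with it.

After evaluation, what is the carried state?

Step-by-step:
get @ H1 ⇒ 5
put(5) @ H1 ⇒ s:=5
H0 returns 8
H1 returns (8, 5)
H2 returns (8, 5)
H3 returns (8, 5)
H4 returns [(8, 5)]
= [(8, 5)]

Answer: 5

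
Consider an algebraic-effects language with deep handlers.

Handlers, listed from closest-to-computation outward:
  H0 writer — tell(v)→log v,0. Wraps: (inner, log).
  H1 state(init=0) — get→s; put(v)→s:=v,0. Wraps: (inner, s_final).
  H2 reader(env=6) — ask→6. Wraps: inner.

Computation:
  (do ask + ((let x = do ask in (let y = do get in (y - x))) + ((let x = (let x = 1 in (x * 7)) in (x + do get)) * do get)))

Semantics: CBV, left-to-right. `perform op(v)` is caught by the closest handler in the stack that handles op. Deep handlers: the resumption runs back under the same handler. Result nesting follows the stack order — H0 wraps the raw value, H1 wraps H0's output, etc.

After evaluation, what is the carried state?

Answer: 0

Evaluation trace:
ask @ H2 ⇒ 6
ask @ H2 ⇒ 6
get @ H1 ⇒ 0
get @ H1 ⇒ 0
get @ H1 ⇒ 0
H0 returns (0, ())
H1 returns ((0, ()), 0)
H2 returns ((0, ()), 0)
= ((0, ()), 0)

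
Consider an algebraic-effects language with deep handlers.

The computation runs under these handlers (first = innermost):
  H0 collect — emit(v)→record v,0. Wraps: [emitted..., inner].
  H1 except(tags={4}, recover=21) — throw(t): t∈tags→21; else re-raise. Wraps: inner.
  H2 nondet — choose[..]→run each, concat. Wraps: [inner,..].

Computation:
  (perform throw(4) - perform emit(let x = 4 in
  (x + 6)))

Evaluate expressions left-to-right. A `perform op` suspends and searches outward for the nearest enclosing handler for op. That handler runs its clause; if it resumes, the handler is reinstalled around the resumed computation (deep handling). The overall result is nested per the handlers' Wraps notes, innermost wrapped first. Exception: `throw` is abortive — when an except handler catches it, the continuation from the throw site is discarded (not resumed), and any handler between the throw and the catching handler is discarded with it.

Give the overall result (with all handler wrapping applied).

Step-by-step:
throw(4) @ H1 caught ⇒ 21
H2 returns [21]
= [21]

Answer: [21]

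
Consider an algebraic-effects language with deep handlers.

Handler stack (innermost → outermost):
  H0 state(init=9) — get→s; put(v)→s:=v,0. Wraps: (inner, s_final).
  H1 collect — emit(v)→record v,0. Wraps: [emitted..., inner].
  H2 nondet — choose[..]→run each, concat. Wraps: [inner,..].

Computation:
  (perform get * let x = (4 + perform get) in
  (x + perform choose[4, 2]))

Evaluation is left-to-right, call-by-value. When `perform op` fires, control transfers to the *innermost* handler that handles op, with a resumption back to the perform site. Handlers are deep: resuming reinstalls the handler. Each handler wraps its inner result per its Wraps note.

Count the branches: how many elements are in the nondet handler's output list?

Answer: 2

Working:
get @ H0 ⇒ 9
get @ H0 ⇒ 9
choose[4, 2] @ H2
  branch[0] choose=4:
    H0 returns (153, 9)
    H1 returns [(153, 9)]
    H2 returns [[(153, 9)]]
  branch[1] choose=2:
    H0 returns (135, 9)
    H1 returns [(135, 9)]
    H2 returns [[(135, 9)]]
= [[(153, 9)], [(135, 9)]]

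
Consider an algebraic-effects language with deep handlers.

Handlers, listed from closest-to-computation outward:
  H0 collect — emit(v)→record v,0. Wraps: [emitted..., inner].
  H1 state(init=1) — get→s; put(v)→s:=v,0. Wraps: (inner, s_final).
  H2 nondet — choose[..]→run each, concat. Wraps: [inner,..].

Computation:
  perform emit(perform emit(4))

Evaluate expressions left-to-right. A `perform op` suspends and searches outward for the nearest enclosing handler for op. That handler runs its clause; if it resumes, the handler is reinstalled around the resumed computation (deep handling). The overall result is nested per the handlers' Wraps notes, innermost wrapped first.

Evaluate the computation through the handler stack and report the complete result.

Answer: [([4, 0, 0], 1)]

Working:
emit(4) @ H0 ⇒ out+=4
emit(0) @ H0 ⇒ out+=0
H0 returns [4, 0, 0]
H1 returns ([4, 0, 0], 1)
H2 returns [([4, 0, 0], 1)]
= [([4, 0, 0], 1)]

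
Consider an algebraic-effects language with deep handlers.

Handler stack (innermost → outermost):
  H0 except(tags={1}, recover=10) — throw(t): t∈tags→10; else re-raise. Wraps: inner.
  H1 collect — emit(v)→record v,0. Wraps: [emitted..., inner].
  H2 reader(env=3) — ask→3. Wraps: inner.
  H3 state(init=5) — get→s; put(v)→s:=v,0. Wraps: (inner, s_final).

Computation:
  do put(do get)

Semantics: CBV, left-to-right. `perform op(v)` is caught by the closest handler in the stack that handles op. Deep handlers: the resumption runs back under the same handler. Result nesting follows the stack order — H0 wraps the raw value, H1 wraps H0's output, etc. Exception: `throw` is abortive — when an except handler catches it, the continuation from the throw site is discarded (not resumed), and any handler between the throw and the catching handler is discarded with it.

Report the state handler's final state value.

Working:
get @ H3 ⇒ 5
put(5) @ H3 ⇒ s:=5
H0 returns 0
H1 returns [0]
H2 returns [0]
H3 returns ([0], 5)
= ([0], 5)

Answer: 5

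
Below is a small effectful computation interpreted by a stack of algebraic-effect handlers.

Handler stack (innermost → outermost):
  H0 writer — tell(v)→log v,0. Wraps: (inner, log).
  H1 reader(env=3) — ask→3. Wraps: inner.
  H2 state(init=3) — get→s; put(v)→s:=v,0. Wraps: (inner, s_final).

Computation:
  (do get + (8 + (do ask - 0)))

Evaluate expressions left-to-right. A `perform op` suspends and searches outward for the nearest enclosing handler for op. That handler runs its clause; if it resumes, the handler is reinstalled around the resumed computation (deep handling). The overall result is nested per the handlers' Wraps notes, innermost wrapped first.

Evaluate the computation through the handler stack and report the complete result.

Answer: ((14, ()), 3)

Step-by-step:
get @ H2 ⇒ 3
ask @ H1 ⇒ 3
H0 returns (14, ())
H1 returns (14, ())
H2 returns ((14, ()), 3)
= ((14, ()), 3)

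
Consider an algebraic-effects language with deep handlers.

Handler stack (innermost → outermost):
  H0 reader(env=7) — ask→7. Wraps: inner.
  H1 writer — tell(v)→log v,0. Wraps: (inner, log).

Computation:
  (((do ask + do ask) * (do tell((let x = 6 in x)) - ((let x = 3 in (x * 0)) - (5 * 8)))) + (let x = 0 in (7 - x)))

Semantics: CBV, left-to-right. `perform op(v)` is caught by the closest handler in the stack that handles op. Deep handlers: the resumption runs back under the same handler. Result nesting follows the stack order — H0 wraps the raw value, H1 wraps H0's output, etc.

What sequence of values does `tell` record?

Answer: (6)

Working:
ask @ H0 ⇒ 7
ask @ H0 ⇒ 7
tell(6) @ H1 ⇒ log+=6
H0 returns 567
H1 returns (567, (6))
= (567, (6))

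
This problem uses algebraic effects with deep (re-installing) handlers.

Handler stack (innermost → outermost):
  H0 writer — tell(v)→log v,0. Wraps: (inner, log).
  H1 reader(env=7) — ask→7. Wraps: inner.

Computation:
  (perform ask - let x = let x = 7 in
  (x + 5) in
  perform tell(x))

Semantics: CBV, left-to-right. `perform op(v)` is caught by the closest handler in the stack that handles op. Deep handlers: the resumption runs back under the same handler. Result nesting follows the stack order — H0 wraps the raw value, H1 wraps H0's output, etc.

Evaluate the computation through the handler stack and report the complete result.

Evaluation trace:
ask @ H1 ⇒ 7
tell(12) @ H0 ⇒ log+=12
H0 returns (7, (12))
H1 returns (7, (12))
= (7, (12))

Answer: (7, (12))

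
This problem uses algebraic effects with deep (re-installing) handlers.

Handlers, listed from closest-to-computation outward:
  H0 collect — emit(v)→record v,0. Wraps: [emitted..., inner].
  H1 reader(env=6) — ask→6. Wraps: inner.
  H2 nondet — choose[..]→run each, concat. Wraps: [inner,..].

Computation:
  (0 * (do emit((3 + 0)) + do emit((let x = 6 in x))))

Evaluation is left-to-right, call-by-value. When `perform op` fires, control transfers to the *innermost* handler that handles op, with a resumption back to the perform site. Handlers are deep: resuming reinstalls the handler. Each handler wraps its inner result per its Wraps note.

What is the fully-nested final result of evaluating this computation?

Working:
emit(3) @ H0 ⇒ out+=3
emit(6) @ H0 ⇒ out+=6
H0 returns [3, 6, 0]
H1 returns [3, 6, 0]
H2 returns [[3, 6, 0]]
= [[3, 6, 0]]

Answer: [[3, 6, 0]]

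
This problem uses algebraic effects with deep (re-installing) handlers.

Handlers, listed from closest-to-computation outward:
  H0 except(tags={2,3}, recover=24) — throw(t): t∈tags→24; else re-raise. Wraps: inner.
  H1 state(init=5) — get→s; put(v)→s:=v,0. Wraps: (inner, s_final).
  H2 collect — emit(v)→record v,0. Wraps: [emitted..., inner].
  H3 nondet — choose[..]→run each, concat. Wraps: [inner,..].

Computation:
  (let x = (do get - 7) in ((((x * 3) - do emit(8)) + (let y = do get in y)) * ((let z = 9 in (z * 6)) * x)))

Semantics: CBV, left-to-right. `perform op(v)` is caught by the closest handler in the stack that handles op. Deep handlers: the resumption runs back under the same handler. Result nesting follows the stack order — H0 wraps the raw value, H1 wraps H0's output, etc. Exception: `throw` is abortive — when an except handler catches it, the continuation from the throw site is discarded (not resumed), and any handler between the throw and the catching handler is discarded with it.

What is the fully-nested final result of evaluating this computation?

Step-by-step:
get @ H1 ⇒ 5
emit(8) @ H2 ⇒ out+=8
get @ H1 ⇒ 5
H0 returns 108
H1 returns (108, 5)
H2 returns [8, (108, 5)]
H3 returns [[8, (108, 5)]]
= [[8, (108, 5)]]

Answer: [[8, (108, 5)]]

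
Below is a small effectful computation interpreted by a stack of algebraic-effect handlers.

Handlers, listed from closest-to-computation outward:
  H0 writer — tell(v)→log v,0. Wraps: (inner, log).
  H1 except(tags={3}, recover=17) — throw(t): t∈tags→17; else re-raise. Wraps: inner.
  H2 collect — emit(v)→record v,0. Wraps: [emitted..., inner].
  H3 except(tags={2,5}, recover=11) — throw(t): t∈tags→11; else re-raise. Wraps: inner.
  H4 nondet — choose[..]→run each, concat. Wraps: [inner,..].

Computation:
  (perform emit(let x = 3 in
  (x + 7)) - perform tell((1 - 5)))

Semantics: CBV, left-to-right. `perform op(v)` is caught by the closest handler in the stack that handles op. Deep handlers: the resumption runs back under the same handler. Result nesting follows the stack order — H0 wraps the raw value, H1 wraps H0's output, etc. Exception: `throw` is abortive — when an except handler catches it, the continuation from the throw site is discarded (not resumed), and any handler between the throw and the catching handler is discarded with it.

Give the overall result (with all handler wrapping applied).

Step-by-step:
emit(10) @ H2 ⇒ out+=10
tell(-4) @ H0 ⇒ log+=-4
H0 returns (0, (-4))
H1 returns (0, (-4))
H2 returns [10, (0, (-4))]
H3 returns [10, (0, (-4))]
H4 returns [[10, (0, (-4))]]
= [[10, (0, (-4))]]

Answer: [[10, (0, (-4))]]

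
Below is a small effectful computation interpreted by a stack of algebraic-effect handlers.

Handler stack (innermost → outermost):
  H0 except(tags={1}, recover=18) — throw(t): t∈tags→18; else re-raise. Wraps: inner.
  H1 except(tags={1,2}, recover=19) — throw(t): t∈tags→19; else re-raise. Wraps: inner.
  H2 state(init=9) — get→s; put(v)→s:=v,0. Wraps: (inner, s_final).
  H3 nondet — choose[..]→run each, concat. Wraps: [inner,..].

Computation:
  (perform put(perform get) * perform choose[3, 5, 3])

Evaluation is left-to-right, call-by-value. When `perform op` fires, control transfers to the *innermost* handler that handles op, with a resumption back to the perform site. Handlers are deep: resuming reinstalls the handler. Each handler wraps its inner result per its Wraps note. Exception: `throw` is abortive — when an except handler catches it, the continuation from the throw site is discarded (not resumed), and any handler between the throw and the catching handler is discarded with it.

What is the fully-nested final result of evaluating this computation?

Evaluation trace:
get @ H2 ⇒ 9
put(9) @ H2 ⇒ s:=9
choose[3, 5, 3] @ H3
  branch[0] choose=3:
    H0 returns 0
    H1 returns 0
    H2 returns (0, 9)
    H3 returns [(0, 9)]
  branch[1] choose=5:
    H0 returns 0
    H1 returns 0
    H2 returns (0, 9)
    H3 returns [(0, 9)]
  branch[2] choose=3:
    H0 returns 0
    H1 returns 0
    H2 returns (0, 9)
    H3 returns [(0, 9)]
= [(0, 9), (0, 9), (0, 9)]

Answer: [(0, 9), (0, 9), (0, 9)]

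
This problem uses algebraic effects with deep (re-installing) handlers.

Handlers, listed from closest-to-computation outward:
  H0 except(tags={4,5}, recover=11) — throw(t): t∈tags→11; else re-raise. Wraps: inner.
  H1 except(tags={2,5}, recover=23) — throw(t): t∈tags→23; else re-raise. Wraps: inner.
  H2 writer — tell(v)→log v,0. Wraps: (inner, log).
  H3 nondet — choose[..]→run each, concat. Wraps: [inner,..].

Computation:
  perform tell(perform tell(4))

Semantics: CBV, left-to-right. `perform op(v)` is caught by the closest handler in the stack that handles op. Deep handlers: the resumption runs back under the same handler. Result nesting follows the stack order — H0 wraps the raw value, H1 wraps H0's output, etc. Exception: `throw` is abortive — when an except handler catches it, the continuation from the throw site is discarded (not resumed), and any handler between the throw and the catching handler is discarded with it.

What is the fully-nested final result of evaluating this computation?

Answer: [(0, (4, 0))]

Step-by-step:
tell(4) @ H2 ⇒ log+=4
tell(0) @ H2 ⇒ log+=0
H0 returns 0
H1 returns 0
H2 returns (0, (4, 0))
H3 returns [(0, (4, 0))]
= [(0, (4, 0))]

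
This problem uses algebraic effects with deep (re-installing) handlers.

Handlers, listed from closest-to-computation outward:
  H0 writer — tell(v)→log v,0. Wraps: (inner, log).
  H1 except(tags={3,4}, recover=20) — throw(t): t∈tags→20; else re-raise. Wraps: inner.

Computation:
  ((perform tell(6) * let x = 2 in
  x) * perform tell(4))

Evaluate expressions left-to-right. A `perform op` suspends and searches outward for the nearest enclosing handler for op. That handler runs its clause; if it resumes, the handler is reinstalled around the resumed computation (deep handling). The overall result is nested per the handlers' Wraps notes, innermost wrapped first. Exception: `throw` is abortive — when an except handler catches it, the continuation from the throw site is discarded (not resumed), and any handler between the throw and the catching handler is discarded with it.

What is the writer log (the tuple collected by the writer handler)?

Working:
tell(6) @ H0 ⇒ log+=6
tell(4) @ H0 ⇒ log+=4
H0 returns (0, (6, 4))
H1 returns (0, (6, 4))
= (0, (6, 4))

Answer: (6, 4)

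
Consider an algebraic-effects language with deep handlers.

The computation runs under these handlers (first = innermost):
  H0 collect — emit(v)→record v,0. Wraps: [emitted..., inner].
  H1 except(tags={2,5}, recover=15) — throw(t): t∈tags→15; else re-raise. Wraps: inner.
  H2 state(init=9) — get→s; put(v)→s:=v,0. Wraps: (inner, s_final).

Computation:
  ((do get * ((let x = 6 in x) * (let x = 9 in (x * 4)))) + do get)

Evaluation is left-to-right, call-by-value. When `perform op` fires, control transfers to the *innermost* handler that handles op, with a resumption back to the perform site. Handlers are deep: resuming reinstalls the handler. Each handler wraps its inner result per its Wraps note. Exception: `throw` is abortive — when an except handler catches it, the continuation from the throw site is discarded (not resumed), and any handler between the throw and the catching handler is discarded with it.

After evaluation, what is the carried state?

Working:
get @ H2 ⇒ 9
get @ H2 ⇒ 9
H0 returns [1953]
H1 returns [1953]
H2 returns ([1953], 9)
= ([1953], 9)

Answer: 9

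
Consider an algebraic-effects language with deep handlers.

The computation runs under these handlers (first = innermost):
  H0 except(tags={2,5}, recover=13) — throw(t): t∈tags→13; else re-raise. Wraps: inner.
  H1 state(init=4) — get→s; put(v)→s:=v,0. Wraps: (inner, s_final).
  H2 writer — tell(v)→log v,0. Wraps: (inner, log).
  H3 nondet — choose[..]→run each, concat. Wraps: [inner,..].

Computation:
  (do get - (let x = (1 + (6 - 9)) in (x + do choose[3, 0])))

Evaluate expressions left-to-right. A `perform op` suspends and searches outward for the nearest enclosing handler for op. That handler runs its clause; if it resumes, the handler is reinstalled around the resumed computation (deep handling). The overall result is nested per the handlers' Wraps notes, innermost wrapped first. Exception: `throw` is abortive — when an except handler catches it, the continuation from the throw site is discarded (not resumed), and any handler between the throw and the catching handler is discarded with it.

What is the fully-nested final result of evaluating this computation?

Answer: [((3, 4), ()), ((6, 4), ())]

Evaluation trace:
get @ H1 ⇒ 4
choose[3, 0] @ H3
  branch[0] choose=3:
    H0 returns 3
    H1 returns (3, 4)
    H2 returns ((3, 4), ())
    H3 returns [((3, 4), ())]
  branch[1] choose=0:
    H0 returns 6
    H1 returns (6, 4)
    H2 returns ((6, 4), ())
    H3 returns [((6, 4), ())]
= [((3, 4), ()), ((6, 4), ())]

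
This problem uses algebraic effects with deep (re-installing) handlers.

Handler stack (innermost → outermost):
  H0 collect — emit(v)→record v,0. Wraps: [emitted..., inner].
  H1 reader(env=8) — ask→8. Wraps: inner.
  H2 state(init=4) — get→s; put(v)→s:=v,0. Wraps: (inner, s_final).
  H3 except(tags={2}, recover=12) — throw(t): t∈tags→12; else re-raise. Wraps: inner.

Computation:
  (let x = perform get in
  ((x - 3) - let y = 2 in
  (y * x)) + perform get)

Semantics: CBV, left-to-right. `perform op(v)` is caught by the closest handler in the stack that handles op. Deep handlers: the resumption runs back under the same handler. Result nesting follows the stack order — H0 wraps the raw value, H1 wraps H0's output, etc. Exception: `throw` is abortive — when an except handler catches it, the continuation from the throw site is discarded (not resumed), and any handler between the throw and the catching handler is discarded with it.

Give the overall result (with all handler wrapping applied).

Step-by-step:
get @ H2 ⇒ 4
get @ H2 ⇒ 4
H0 returns [-3]
H1 returns [-3]
H2 returns ([-3], 4)
H3 returns ([-3], 4)
= ([-3], 4)

Answer: ([-3], 4)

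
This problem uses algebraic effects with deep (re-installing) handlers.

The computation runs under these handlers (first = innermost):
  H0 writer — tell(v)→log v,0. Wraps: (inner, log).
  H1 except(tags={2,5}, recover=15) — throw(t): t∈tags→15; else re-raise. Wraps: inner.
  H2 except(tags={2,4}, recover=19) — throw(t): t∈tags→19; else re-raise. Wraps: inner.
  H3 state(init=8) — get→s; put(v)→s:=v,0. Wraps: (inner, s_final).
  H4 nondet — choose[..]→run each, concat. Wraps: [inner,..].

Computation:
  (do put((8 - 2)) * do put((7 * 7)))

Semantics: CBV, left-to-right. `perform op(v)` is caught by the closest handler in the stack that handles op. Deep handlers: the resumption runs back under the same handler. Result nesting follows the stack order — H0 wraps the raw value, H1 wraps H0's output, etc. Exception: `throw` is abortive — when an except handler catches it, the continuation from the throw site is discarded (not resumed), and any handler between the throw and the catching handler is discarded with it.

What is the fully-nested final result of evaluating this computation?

Answer: [((0, ()), 49)]

Step-by-step:
put(6) @ H3 ⇒ s:=6
put(49) @ H3 ⇒ s:=49
H0 returns (0, ())
H1 returns (0, ())
H2 returns (0, ())
H3 returns ((0, ()), 49)
H4 returns [((0, ()), 49)]
= [((0, ()), 49)]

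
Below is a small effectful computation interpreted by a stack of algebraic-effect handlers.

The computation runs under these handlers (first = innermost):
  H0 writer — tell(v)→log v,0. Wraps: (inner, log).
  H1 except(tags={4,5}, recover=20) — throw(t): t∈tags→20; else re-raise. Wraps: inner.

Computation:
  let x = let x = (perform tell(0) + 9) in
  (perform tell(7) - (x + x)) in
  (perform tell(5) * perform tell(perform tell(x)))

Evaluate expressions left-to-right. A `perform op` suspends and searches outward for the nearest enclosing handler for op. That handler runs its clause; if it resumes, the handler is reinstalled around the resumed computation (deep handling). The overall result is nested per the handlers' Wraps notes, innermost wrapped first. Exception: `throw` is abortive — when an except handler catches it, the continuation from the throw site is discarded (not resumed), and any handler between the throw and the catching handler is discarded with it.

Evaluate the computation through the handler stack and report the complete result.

Answer: (0, (0, 7, 5, -18, 0))

Step-by-step:
tell(0) @ H0 ⇒ log+=0
tell(7) @ H0 ⇒ log+=7
tell(5) @ H0 ⇒ log+=5
tell(-18) @ H0 ⇒ log+=-18
tell(0) @ H0 ⇒ log+=0
H0 returns (0, (0, 7, 5, -18, 0))
H1 returns (0, (0, 7, 5, -18, 0))
= (0, (0, 7, 5, -18, 0))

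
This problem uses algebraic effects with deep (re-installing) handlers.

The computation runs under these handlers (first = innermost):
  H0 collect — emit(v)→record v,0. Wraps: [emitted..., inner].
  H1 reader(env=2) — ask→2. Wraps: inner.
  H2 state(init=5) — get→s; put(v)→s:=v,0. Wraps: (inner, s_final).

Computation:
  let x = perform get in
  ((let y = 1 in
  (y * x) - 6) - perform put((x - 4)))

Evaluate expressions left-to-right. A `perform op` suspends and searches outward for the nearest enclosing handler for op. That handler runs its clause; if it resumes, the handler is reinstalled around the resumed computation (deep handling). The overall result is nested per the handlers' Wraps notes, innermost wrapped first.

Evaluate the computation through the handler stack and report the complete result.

Working:
get @ H2 ⇒ 5
put(1) @ H2 ⇒ s:=1
H0 returns [-1]
H1 returns [-1]
H2 returns ([-1], 1)
= ([-1], 1)

Answer: ([-1], 1)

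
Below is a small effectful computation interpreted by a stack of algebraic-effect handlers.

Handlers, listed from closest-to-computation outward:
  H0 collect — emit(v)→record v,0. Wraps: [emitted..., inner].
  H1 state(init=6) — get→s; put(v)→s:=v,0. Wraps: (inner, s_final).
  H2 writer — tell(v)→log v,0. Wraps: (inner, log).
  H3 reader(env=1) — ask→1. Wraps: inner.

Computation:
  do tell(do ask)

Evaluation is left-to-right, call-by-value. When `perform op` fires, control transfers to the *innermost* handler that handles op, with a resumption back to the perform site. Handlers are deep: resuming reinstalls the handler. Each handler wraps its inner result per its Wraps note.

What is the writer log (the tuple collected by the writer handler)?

Answer: (1)

Step-by-step:
ask @ H3 ⇒ 1
tell(1) @ H2 ⇒ log+=1
H0 returns [0]
H1 returns ([0], 6)
H2 returns (([0], 6), (1))
H3 returns (([0], 6), (1))
= (([0], 6), (1))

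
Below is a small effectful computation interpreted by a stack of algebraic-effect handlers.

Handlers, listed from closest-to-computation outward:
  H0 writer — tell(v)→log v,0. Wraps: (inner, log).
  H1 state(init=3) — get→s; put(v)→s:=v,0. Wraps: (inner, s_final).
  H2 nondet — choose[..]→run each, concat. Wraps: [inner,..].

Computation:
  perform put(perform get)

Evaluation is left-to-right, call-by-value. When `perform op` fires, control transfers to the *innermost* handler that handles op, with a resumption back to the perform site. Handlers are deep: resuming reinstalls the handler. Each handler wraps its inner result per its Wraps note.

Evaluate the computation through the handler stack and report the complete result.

Working:
get @ H1 ⇒ 3
put(3) @ H1 ⇒ s:=3
H0 returns (0, ())
H1 returns ((0, ()), 3)
H2 returns [((0, ()), 3)]
= [((0, ()), 3)]

Answer: [((0, ()), 3)]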